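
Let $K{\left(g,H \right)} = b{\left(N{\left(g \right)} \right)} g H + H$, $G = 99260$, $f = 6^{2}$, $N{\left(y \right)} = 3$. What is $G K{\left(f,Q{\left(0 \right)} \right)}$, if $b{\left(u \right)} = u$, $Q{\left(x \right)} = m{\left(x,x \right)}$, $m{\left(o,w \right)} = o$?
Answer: $0$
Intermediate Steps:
$Q{\left(x \right)} = x$
$f = 36$
$K{\left(g,H \right)} = H + 3 H g$ ($K{\left(g,H \right)} = 3 g H + H = 3 H g + H = H + 3 H g$)
$G K{\left(f,Q{\left(0 \right)} \right)} = 99260 \cdot 0 \left(1 + 3 \cdot 36\right) = 99260 \cdot 0 \left(1 + 108\right) = 99260 \cdot 0 \cdot 109 = 99260 \cdot 0 = 0$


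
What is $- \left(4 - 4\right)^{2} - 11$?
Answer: $-11$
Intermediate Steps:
$- \left(4 - 4\right)^{2} - 11 = - 0^{2} - 11 = \left(-1\right) 0 - 11 = 0 - 11 = -11$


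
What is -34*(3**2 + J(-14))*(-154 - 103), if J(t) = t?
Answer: -43690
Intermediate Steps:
-34*(3**2 + J(-14))*(-154 - 103) = -34*(3**2 - 14)*(-154 - 103) = -34*(9 - 14)*(-257) = -(-170)*(-257) = -34*1285 = -43690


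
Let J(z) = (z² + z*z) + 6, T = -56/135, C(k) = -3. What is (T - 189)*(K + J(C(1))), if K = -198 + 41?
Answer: 3400943/135 ≈ 25192.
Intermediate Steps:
T = -56/135 (T = -56*1/135 = -56/135 ≈ -0.41481)
J(z) = 6 + 2*z² (J(z) = (z² + z²) + 6 = 2*z² + 6 = 6 + 2*z²)
K = -157
(T - 189)*(K + J(C(1))) = (-56/135 - 189)*(-157 + (6 + 2*(-3)²)) = -25571*(-157 + (6 + 2*9))/135 = -25571*(-157 + (6 + 18))/135 = -25571*(-157 + 24)/135 = -25571/135*(-133) = 3400943/135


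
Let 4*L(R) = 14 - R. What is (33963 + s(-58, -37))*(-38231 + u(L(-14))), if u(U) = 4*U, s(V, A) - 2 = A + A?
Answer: -1294737873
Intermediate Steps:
L(R) = 7/2 - R/4 (L(R) = (14 - R)/4 = 7/2 - R/4)
s(V, A) = 2 + 2*A (s(V, A) = 2 + (A + A) = 2 + 2*A)
(33963 + s(-58, -37))*(-38231 + u(L(-14))) = (33963 + (2 + 2*(-37)))*(-38231 + 4*(7/2 - 1/4*(-14))) = (33963 + (2 - 74))*(-38231 + 4*(7/2 + 7/2)) = (33963 - 72)*(-38231 + 4*7) = 33891*(-38231 + 28) = 33891*(-38203) = -1294737873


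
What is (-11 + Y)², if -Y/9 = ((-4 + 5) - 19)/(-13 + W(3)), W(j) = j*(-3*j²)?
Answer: 357604/2209 ≈ 161.89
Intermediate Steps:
W(j) = -3*j³
Y = -81/47 (Y = -9*((-4 + 5) - 19)/(-13 - 3*3³) = -9*(1 - 19)/(-13 - 3*27) = -(-162)/(-13 - 81) = -(-162)/(-94) = -(-162)*(-1)/94 = -9*9/47 = -81/47 ≈ -1.7234)
(-11 + Y)² = (-11 - 81/47)² = (-598/47)² = 357604/2209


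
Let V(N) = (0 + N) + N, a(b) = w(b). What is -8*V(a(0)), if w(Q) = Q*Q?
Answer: 0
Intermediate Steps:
w(Q) = Q²
a(b) = b²
V(N) = 2*N (V(N) = N + N = 2*N)
-8*V(a(0)) = -16*0² = -16*0 = -8*0 = 0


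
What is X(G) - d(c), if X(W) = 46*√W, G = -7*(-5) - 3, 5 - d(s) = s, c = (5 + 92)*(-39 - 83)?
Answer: -11839 + 184*√2 ≈ -11579.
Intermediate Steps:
c = -11834 (c = 97*(-122) = -11834)
d(s) = 5 - s
G = 32 (G = 35 - 3 = 32)
X(G) - d(c) = 46*√32 - (5 - 1*(-11834)) = 46*(4*√2) - (5 + 11834) = 184*√2 - 1*11839 = 184*√2 - 11839 = -11839 + 184*√2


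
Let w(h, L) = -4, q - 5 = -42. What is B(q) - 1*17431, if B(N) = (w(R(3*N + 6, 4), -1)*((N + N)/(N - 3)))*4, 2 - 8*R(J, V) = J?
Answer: -87303/5 ≈ -17461.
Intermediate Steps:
q = -37 (q = 5 - 42 = -37)
R(J, V) = ¼ - J/8
B(N) = -32*N/(-3 + N) (B(N) = -4*(N + N)/(N - 3)*4 = -4*2*N/(-3 + N)*4 = -8*N/(-3 + N)*4 = -32*N/(-3 + N))
B(q) - 1*17431 = -32*(-37)/(-3 - 37) - 1*17431 = -32*(-37)/(-40) - 17431 = -32*(-37)*(-1/40) - 17431 = -148/5 - 17431 = -87303/5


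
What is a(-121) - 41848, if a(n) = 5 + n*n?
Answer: -27202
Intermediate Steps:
a(n) = 5 + n**2
a(-121) - 41848 = (5 + (-121)**2) - 41848 = (5 + 14641) - 41848 = 14646 - 41848 = -27202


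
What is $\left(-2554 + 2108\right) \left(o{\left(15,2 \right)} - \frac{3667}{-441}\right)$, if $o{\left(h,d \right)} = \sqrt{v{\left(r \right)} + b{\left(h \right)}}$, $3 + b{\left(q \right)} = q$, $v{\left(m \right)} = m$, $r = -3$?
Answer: $- \frac{2225540}{441} \approx -5046.6$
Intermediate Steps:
$b{\left(q \right)} = -3 + q$
$o{\left(h,d \right)} = \sqrt{-6 + h}$ ($o{\left(h,d \right)} = \sqrt{-3 + \left(-3 + h\right)} = \sqrt{-6 + h}$)
$\left(-2554 + 2108\right) \left(o{\left(15,2 \right)} - \frac{3667}{-441}\right) = \left(-2554 + 2108\right) \left(\sqrt{-6 + 15} - \frac{3667}{-441}\right) = - 446 \left(\sqrt{9} - - \frac{3667}{441}\right) = - 446 \left(3 + \frac{3667}{441}\right) = \left(-446\right) \frac{4990}{441} = - \frac{2225540}{441}$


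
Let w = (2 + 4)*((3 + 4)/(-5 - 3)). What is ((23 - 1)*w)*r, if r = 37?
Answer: -8547/2 ≈ -4273.5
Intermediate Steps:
w = -21/4 (w = 6*(7/(-8)) = 6*(7*(-⅛)) = 6*(-7/8) = -21/4 ≈ -5.2500)
((23 - 1)*w)*r = ((23 - 1)*(-21/4))*37 = (22*(-21/4))*37 = -231/2*37 = -8547/2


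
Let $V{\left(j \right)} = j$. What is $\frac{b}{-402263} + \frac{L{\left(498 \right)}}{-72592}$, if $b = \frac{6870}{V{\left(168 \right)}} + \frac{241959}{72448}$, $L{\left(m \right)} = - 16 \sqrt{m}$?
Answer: $- \frac{22431953}{204002048768} + \frac{\sqrt{498}}{4537} \approx 0.0048087$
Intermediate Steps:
$b = \frac{22431953}{507136}$ ($b = \frac{6870}{168} + \frac{241959}{72448} = 6870 \cdot \frac{1}{168} + 241959 \cdot \frac{1}{72448} = \frac{1145}{28} + \frac{241959}{72448} = \frac{22431953}{507136} \approx 44.233$)
$\frac{b}{-402263} + \frac{L{\left(498 \right)}}{-72592} = \frac{22431953}{507136 \left(-402263\right)} + \frac{\left(-16\right) \sqrt{498}}{-72592} = \frac{22431953}{507136} \left(- \frac{1}{402263}\right) + - 16 \sqrt{498} \left(- \frac{1}{72592}\right) = - \frac{22431953}{204002048768} + \frac{\sqrt{498}}{4537}$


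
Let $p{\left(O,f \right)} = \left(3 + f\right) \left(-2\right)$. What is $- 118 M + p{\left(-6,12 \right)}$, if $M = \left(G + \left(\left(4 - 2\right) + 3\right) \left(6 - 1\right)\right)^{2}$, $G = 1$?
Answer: $-79798$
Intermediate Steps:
$p{\left(O,f \right)} = -6 - 2 f$
$M = 676$ ($M = \left(1 + \left(\left(4 - 2\right) + 3\right) \left(6 - 1\right)\right)^{2} = \left(1 + \left(2 + 3\right) 5\right)^{2} = \left(1 + 5 \cdot 5\right)^{2} = \left(1 + 25\right)^{2} = 26^{2} = 676$)
$- 118 M + p{\left(-6,12 \right)} = \left(-118\right) 676 - 30 = -79768 - 30 = -79798$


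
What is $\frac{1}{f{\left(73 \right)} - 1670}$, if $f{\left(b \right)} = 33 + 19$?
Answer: $- \frac{1}{1618} \approx -0.00061805$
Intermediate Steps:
$f{\left(b \right)} = 52$
$\frac{1}{f{\left(73 \right)} - 1670} = \frac{1}{52 - 1670} = \frac{1}{-1618} = - \frac{1}{1618}$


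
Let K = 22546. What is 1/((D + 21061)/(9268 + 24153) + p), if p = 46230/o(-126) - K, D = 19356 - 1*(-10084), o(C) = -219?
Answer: -2439733/55517551255 ≈ -4.3945e-5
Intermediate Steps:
D = 29440 (D = 19356 + 10084 = 29440)
p = -1661268/73 (p = 46230/(-219) - 1*22546 = 46230*(-1/219) - 22546 = -15410/73 - 22546 = -1661268/73 ≈ -22757.)
1/((D + 21061)/(9268 + 24153) + p) = 1/((29440 + 21061)/(9268 + 24153) - 1661268/73) = 1/(50501/33421 - 1661268/73) = 1/(-55517551255/2439733) = -2439733/55517551255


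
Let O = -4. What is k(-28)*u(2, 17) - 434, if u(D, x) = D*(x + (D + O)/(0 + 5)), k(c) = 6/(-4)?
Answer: -2419/5 ≈ -483.80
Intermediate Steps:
k(c) = -3/2 (k(c) = 6*(-¼) = -3/2)
u(D, x) = D*(-⅘ + x + D/5) (u(D, x) = D*(x + (D - 4)/(0 + 5)) = D*(x + (-4 + D)/5) = D*(x + (-4 + D)*(⅕)) = D*(x + (-⅘ + D/5)) = D*(-⅘ + x + D/5))
k(-28)*u(2, 17) - 434 = -3*2*(-4 + 2 + 5*17)/10 - 434 = -3*2*(-4 + 2 + 85)/10 - 434 = -3*2*83/10 - 434 = -3/2*166/5 - 434 = -249/5 - 434 = -2419/5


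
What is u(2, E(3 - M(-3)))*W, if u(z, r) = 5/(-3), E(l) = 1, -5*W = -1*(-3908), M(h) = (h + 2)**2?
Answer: 3908/3 ≈ 1302.7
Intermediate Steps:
M(h) = (2 + h)**2
W = -3908/5 (W = -(-1)*(-3908)/5 = -1/5*3908 = -3908/5 ≈ -781.60)
u(z, r) = -5/3 (u(z, r) = 5*(-1/3) = -5/3)
u(2, E(3 - M(-3)))*W = -5/3*(-3908/5) = 3908/3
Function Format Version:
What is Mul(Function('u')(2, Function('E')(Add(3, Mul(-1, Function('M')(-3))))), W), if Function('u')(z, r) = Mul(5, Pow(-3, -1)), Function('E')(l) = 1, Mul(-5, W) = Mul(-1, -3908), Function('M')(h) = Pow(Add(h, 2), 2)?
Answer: Rational(3908, 3) ≈ 1302.7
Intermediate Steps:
Function('M')(h) = Pow(Add(2, h), 2)
W = Rational(-3908, 5) (W = Mul(Rational(-1, 5), Mul(-1, -3908)) = Mul(Rational(-1, 5), 3908) = Rational(-3908, 5) ≈ -781.60)
Function('u')(z, r) = Rational(-5, 3) (Function('u')(z, r) = Mul(5, Rational(-1, 3)) = Rational(-5, 3))
Mul(Function('u')(2, Function('E')(Add(3, Mul(-1, Function('M')(-3))))), W) = Mul(Rational(-5, 3), Rational(-3908, 5)) = Rational(3908, 3)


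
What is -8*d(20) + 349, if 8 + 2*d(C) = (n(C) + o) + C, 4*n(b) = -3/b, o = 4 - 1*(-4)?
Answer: 5383/20 ≈ 269.15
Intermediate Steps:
o = 8 (o = 4 + 4 = 8)
n(b) = -3/(4*b) (n(b) = (-3/b)/4 = -3/(4*b))
d(C) = C/2 - 3/(8*C) (d(C) = -4 + ((-3/(4*C) + 8) + C)/2 = -4 + ((8 - 3/(4*C)) + C)/2 = -4 + (8 + C - 3/(4*C))/2 = -4 + (4 + C/2 - 3/(8*C)) = C/2 - 3/(8*C))
-8*d(20) + 349 = -8*((1/2)*20 - 3/8/20) + 349 = -8*(10 - 3/8*1/20) + 349 = -8*(10 - 3/160) + 349 = -8*1597/160 + 349 = -1597/20 + 349 = 5383/20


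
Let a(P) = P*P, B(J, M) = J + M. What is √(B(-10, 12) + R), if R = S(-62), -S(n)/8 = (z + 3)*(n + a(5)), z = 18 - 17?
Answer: √1186 ≈ 34.438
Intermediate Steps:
a(P) = P²
z = 1
S(n) = -800 - 32*n (S(n) = -8*(1 + 3)*(n + 5²) = -32*(n + 25) = -32*(25 + n) = -8*(100 + 4*n) = -800 - 32*n)
R = 1184 (R = -800 - 32*(-62) = -800 + 1984 = 1184)
√(B(-10, 12) + R) = √((-10 + 12) + 1184) = √(2 + 1184) = √1186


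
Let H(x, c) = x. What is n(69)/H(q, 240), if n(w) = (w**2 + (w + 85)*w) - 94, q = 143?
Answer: 15293/143 ≈ 106.94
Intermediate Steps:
n(w) = -94 + w**2 + w*(85 + w) (n(w) = (w**2 + (85 + w)*w) - 94 = (w**2 + w*(85 + w)) - 94 = -94 + w**2 + w*(85 + w))
n(69)/H(q, 240) = (-94 + 2*69**2 + 85*69)/143 = (-94 + 2*4761 + 5865)*(1/143) = (-94 + 9522 + 5865)*(1/143) = 15293*(1/143) = 15293/143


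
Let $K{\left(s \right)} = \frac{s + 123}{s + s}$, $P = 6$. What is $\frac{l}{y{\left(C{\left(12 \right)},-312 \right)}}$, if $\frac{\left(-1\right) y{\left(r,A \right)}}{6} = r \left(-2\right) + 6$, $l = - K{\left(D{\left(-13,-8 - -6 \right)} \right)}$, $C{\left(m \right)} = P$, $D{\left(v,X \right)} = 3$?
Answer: $- \frac{7}{12} \approx -0.58333$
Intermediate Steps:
$C{\left(m \right)} = 6$
$K{\left(s \right)} = \frac{123 + s}{2 s}$
$l = -21$ ($l = - \frac{123 + 3}{2 \cdot 3} = - \frac{126}{2 \cdot 3} = \left(-1\right) 21 = -21$)
$y{\left(r,A \right)} = -36 + 12 r$ ($y{\left(r,A \right)} = - 6 \left(r \left(-2\right) + 6\right) = - 6 \left(- 2 r + 6\right) = - 6 \left(6 - 2 r\right) = -36 + 12 r$)
$\frac{l}{y{\left(C{\left(12 \right)},-312 \right)}} = - \frac{21}{-36 + 12 \cdot 6} = - \frac{21}{-36 + 72} = - \frac{21}{36} = \left(-21\right) \frac{1}{36} = - \frac{7}{12}$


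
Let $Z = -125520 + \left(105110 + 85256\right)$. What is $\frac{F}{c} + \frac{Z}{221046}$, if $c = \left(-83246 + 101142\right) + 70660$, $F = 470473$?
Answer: $\frac{54869338567}{9787474788} \approx 5.6061$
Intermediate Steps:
$Z = 64846$ ($Z = -125520 + 190366 = 64846$)
$c = 88556$ ($c = 17896 + 70660 = 88556$)
$\frac{F}{c} + \frac{Z}{221046} = \frac{470473}{88556} + \frac{64846}{221046} = 470473 \cdot \frac{1}{88556} + 64846 \cdot \frac{1}{221046} = \frac{470473}{88556} + \frac{32423}{110523} = \frac{54869338567}{9787474788}$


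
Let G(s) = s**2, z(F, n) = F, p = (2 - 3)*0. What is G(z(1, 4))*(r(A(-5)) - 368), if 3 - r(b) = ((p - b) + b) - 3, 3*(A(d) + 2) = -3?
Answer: -362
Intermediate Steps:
A(d) = -3 (A(d) = -2 + (1/3)*(-3) = -2 - 1 = -3)
p = 0 (p = -1*0 = 0)
r(b) = 6 (r(b) = 3 - (((0 - b) + b) - 3) = 3 - ((-b + b) - 3) = 3 - (0 - 3) = 3 - 1*(-3) = 3 + 3 = 6)
G(z(1, 4))*(r(A(-5)) - 368) = 1**2*(6 - 368) = 1*(-362) = -362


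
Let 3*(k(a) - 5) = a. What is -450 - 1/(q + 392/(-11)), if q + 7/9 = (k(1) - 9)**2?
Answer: -341067/758 ≈ -449.96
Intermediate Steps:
k(a) = 5 + a/3
q = 38/3 (q = -7/9 + ((5 + (1/3)*1) - 9)**2 = -7/9 + ((5 + 1/3) - 9)**2 = -7/9 + (16/3 - 9)**2 = -7/9 + (-11/3)**2 = -7/9 + 121/9 = 38/3 ≈ 12.667)
-450 - 1/(q + 392/(-11)) = -450 - 1/(38/3 + 392/(-11)) = -450 - 1/(38/3 + 392*(-1/11)) = -450 - 1/(38/3 - 392/11) = -450 - 1/(-758/33) = -450 - 1*(-33/758) = -450 + 33/758 = -341067/758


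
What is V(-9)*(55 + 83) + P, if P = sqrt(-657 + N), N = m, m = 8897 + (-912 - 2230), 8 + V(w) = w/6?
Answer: -1311 + sqrt(5098) ≈ -1239.6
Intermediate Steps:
V(w) = -8 + w/6
m = 5755 (m = 8897 - 3142 = 5755)
N = 5755
P = sqrt(5098) (P = sqrt(-657 + 5755) = sqrt(5098) ≈ 71.400)
V(-9)*(55 + 83) + P = (-8 + (1/6)*(-9))*(55 + 83) + sqrt(5098) = (-8 - 3/2)*138 + sqrt(5098) = -19/2*138 + sqrt(5098) = -1311 + sqrt(5098)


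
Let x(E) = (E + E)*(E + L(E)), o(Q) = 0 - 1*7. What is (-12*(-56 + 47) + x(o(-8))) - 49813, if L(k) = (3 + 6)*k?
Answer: -48725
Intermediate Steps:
L(k) = 9*k
o(Q) = -7 (o(Q) = 0 - 7 = -7)
x(E) = 20*E² (x(E) = (E + E)*(E + 9*E) = (2*E)*(10*E) = 20*E²)
(-12*(-56 + 47) + x(o(-8))) - 49813 = (-12*(-56 + 47) + 20*(-7)²) - 49813 = (-12*(-9) + 20*49) - 49813 = (108 + 980) - 49813 = 1088 - 49813 = -48725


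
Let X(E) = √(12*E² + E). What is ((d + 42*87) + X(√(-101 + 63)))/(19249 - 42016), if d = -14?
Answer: -3640/22767 - 38^(¼)*√(I - 12*√38)/22767 ≈ -0.15989 - 0.00093796*I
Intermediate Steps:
X(E) = √(E + 12*E²)
((d + 42*87) + X(√(-101 + 63)))/(19249 - 42016) = ((-14 + 42*87) + √(√(-101 + 63)*(1 + 12*√(-101 + 63))))/(19249 - 42016) = ((-14 + 3654) + √(√(-38)*(1 + 12*√(-38))))/(-22767) = (3640 + √((I*√38)*(1 + 12*(I*√38))))*(-1/22767) = (3640 + √((I*√38)*(1 + 12*I*√38)))*(-1/22767) = (3640 + √(I*√38*(1 + 12*I*√38)))*(-1/22767) = (3640 + 38^(¼)*√(I*(1 + 12*I*√38)))*(-1/22767) = -3640/22767 - 38^(¼)*√(I*(1 + 12*I*√38))/22767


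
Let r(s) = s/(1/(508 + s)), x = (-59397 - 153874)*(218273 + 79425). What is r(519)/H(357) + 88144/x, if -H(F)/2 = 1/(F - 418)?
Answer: 1032156051267276503/63490350158 ≈ 1.6257e+7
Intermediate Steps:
H(F) = -2/(-418 + F) (H(F) = -2/(F - 418) = -2/(-418 + F))
x = -63490350158 (x = -213271*297698 = -63490350158)
r(s) = s*(508 + s)
r(519)/H(357) + 88144/x = (519*(508 + 519))/((-2/(-418 + 357))) + 88144/(-63490350158) = (519*1027)/((-2/(-61))) + 88144*(-1/63490350158) = 533013/((-2*(-1/61))) - 44072/31745175079 = 533013/(2/61) - 44072/31745175079 = 533013*(61/2) - 44072/31745175079 = 32513793/2 - 44072/31745175079 = 1032156051267276503/63490350158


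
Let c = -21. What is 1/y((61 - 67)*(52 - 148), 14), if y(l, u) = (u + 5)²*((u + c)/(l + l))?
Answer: -1152/2527 ≈ -0.45588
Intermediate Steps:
y(l, u) = (5 + u)²*(-21 + u)/(2*l) (y(l, u) = (u + 5)²*((u - 21)/(l + l)) = (5 + u)²*((-21 + u)/((2*l))) = (5 + u)²*((-21 + u)*(1/(2*l))) = (5 + u)²*((-21 + u)/(2*l)) = (5 + u)²*(-21 + u)/(2*l))
1/y((61 - 67)*(52 - 148), 14) = 1/((5 + 14)²*(-21 + 14)/(2*(((61 - 67)*(52 - 148))))) = 1/((½)*19²*(-7)/(-6*(-96))) = 1/((½)*361*(-7)/576) = 1/((½)*(1/576)*361*(-7)) = 1/(-2527/1152) = -1152/2527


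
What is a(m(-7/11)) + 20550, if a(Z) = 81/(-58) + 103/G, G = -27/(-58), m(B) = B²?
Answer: 32525605/1566 ≈ 20770.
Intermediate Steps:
G = 27/58 (G = -27*(-1/58) = 27/58 ≈ 0.46552)
a(Z) = 344305/1566 (a(Z) = 81/(-58) + 103/(27/58) = 81*(-1/58) + 103*(58/27) = -81/58 + 5974/27 = 344305/1566)
a(m(-7/11)) + 20550 = 344305/1566 + 20550 = 32525605/1566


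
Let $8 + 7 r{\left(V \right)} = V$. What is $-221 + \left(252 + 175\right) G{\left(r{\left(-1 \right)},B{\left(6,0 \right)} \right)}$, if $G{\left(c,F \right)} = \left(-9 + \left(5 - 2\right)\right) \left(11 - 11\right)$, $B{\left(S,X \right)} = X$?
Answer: $-221$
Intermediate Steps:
$r{\left(V \right)} = - \frac{8}{7} + \frac{V}{7}$
$G{\left(c,F \right)} = 0$ ($G{\left(c,F \right)} = \left(-9 + \left(5 - 2\right)\right) 0 = \left(-9 + 3\right) 0 = \left(-6\right) 0 = 0$)
$-221 + \left(252 + 175\right) G{\left(r{\left(-1 \right)},B{\left(6,0 \right)} \right)} = -221 + \left(252 + 175\right) 0 = -221 + 427 \cdot 0 = -221 + 0 = -221$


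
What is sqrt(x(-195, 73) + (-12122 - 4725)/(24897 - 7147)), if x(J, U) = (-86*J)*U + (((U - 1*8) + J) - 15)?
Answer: sqrt(15426267201130)/3550 ≈ 1106.4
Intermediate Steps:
x(J, U) = -23 + J + U - 86*J*U (x(J, U) = -86*J*U + (((U - 8) + J) - 15) = -86*J*U + (((-8 + U) + J) - 15) = -86*J*U + ((-8 + J + U) - 15) = -86*J*U + (-23 + J + U) = -23 + J + U - 86*J*U)
sqrt(x(-195, 73) + (-12122 - 4725)/(24897 - 7147)) = sqrt((-23 - 195 + 73 - 86*(-195)*73) + (-12122 - 4725)/(24897 - 7147)) = sqrt((-23 - 195 + 73 + 1224210) - 16847/17750) = sqrt(1224065 - 16847*1/17750) = sqrt(1224065 - 16847/17750) = sqrt(21727136903/17750) = sqrt(15426267201130)/3550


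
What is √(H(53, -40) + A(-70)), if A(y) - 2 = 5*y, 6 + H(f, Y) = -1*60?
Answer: 3*I*√46 ≈ 20.347*I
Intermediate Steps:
H(f, Y) = -66 (H(f, Y) = -6 - 1*60 = -6 - 60 = -66)
A(y) = 2 + 5*y
√(H(53, -40) + A(-70)) = √(-66 + (2 + 5*(-70))) = √(-66 + (2 - 350)) = √(-66 - 348) = √(-414) = 3*I*√46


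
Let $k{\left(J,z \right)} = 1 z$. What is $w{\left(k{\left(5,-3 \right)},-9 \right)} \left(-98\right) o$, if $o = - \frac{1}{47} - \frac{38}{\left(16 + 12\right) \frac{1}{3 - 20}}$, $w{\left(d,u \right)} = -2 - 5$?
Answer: $\frac{743183}{47} \approx 15812.0$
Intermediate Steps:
$k{\left(J,z \right)} = z$
$w{\left(d,u \right)} = -7$
$o = \frac{15167}{658}$ ($o = \left(-1\right) \frac{1}{47} - \frac{38}{28 \frac{1}{-17}} = - \frac{1}{47} - \frac{38}{28 \left(- \frac{1}{17}\right)} = - \frac{1}{47} - \frac{38}{- \frac{28}{17}} = - \frac{1}{47} - - \frac{323}{14} = - \frac{1}{47} + \frac{323}{14} = \frac{15167}{658} \approx 23.05$)
$w{\left(k{\left(5,-3 \right)},-9 \right)} \left(-98\right) o = \left(-7\right) \left(-98\right) \frac{15167}{658} = 686 \cdot \frac{15167}{658} = \frac{743183}{47}$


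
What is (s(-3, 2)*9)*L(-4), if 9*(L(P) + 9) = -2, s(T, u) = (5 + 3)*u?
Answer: -1328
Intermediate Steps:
s(T, u) = 8*u
L(P) = -83/9 (L(P) = -9 + (⅑)*(-2) = -9 - 2/9 = -83/9)
(s(-3, 2)*9)*L(-4) = ((8*2)*9)*(-83/9) = (16*9)*(-83/9) = 144*(-83/9) = -1328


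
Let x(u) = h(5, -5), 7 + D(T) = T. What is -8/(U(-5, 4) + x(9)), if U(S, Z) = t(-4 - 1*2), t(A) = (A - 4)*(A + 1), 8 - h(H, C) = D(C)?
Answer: -4/35 ≈ -0.11429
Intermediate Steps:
D(T) = -7 + T
h(H, C) = 15 - C (h(H, C) = 8 - (-7 + C) = 8 + (7 - C) = 15 - C)
x(u) = 20 (x(u) = 15 - 1*(-5) = 15 + 5 = 20)
t(A) = (1 + A)*(-4 + A) (t(A) = (-4 + A)*(1 + A) = (1 + A)*(-4 + A))
U(S, Z) = 50 (U(S, Z) = -4 + (-4 - 1*2)**2 - 3*(-4 - 1*2) = -4 + (-4 - 2)**2 - 3*(-4 - 2) = -4 + (-6)**2 - 3*(-6) = -4 + 36 + 18 = 50)
-8/(U(-5, 4) + x(9)) = -8/(50 + 20) = -8/70 = (1/70)*(-8) = -4/35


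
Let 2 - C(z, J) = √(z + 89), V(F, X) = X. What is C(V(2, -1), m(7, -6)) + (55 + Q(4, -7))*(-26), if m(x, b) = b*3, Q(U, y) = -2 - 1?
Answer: -1350 - 2*√22 ≈ -1359.4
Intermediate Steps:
Q(U, y) = -3
m(x, b) = 3*b
C(z, J) = 2 - √(89 + z) (C(z, J) = 2 - √(z + 89) = 2 - √(89 + z))
C(V(2, -1), m(7, -6)) + (55 + Q(4, -7))*(-26) = (2 - √(89 - 1)) + (55 - 3)*(-26) = (2 - √88) + 52*(-26) = (2 - 2*√22) - 1352 = -1350 - 2*√22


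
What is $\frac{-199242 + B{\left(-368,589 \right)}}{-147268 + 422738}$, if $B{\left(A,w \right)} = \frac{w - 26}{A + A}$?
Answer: $- \frac{29328535}{40549184} \approx -0.72328$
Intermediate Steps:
$B{\left(A,w \right)} = \frac{-26 + w}{2 A}$
$\frac{-199242 + B{\left(-368,589 \right)}}{-147268 + 422738} = \frac{-199242 + \frac{-26 + 589}{2 \left(-368\right)}}{-147268 + 422738} = \frac{-199242 + \frac{1}{2} \left(- \frac{1}{368}\right) 563}{275470} = \left(-199242 - \frac{563}{736}\right) \frac{1}{275470} = \left(- \frac{146642675}{736}\right) \frac{1}{275470} = - \frac{29328535}{40549184}$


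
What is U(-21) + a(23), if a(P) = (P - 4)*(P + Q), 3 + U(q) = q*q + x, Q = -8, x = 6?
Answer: 729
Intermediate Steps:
U(q) = 3 + q**2 (U(q) = -3 + (q*q + 6) = -3 + (q**2 + 6) = -3 + (6 + q**2) = 3 + q**2)
a(P) = (-8 + P)*(-4 + P) (a(P) = (P - 4)*(P - 8) = (-4 + P)*(-8 + P) = (-8 + P)*(-4 + P))
U(-21) + a(23) = (3 + (-21)**2) + (32 + 23**2 - 12*23) = (3 + 441) + (32 + 529 - 276) = 444 + 285 = 729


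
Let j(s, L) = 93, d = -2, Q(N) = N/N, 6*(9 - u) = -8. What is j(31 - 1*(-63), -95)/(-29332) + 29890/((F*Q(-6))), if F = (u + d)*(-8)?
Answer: -16438869/36665 ≈ -448.35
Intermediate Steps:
u = 31/3 (u = 9 - ⅙*(-8) = 9 + 4/3 = 31/3 ≈ 10.333)
Q(N) = 1
F = -200/3 (F = (31/3 - 2)*(-8) = (25/3)*(-8) = -200/3 ≈ -66.667)
j(31 - 1*(-63), -95)/(-29332) + 29890/((F*Q(-6))) = 93/(-29332) + 29890/((-200/3*1)) = 93*(-1/29332) + 29890/(-200/3) = -93/29332 + 29890*(-3/200) = -93/29332 - 8967/20 = -16438869/36665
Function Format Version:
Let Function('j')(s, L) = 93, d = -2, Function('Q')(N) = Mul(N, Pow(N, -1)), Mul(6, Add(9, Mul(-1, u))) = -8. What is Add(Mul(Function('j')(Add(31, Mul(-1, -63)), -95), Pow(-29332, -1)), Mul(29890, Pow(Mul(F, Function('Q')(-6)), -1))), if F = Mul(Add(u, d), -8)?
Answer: Rational(-16438869, 36665) ≈ -448.35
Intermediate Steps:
u = Rational(31, 3) (u = Add(9, Mul(Rational(-1, 6), -8)) = Add(9, Rational(4, 3)) = Rational(31, 3) ≈ 10.333)
Function('Q')(N) = 1
F = Rational(-200, 3) (F = Mul(Add(Rational(31, 3), -2), -8) = Mul(Rational(25, 3), -8) = Rational(-200, 3) ≈ -66.667)
Add(Mul(Function('j')(Add(31, Mul(-1, -63)), -95), Pow(-29332, -1)), Mul(29890, Pow(Mul(F, Function('Q')(-6)), -1))) = Add(Mul(93, Pow(-29332, -1)), Mul(29890, Pow(Mul(Rational(-200, 3), 1), -1))) = Add(Mul(93, Rational(-1, 29332)), Mul(29890, Pow(Rational(-200, 3), -1))) = Add(Rational(-93, 29332), Mul(29890, Rational(-3, 200))) = Add(Rational(-93, 29332), Rational(-8967, 20)) = Rational(-16438869, 36665)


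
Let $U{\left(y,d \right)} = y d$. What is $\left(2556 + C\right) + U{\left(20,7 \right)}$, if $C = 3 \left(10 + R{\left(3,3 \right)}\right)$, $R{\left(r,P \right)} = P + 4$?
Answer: $2747$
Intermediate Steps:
$R{\left(r,P \right)} = 4 + P$
$U{\left(y,d \right)} = d y$
$C = 51$ ($C = 3 \left(10 + \left(4 + 3\right)\right) = 3 \left(10 + 7\right) = 3 \cdot 17 = 51$)
$\left(2556 + C\right) + U{\left(20,7 \right)} = \left(2556 + 51\right) + 7 \cdot 20 = 2607 + 140 = 2747$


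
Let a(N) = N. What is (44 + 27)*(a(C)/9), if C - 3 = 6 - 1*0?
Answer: 71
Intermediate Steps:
C = 9 (C = 3 + (6 - 1*0) = 3 + (6 + 0) = 3 + 6 = 9)
(44 + 27)*(a(C)/9) = (44 + 27)*(9/9) = 71*(9*(1/9)) = 71*1 = 71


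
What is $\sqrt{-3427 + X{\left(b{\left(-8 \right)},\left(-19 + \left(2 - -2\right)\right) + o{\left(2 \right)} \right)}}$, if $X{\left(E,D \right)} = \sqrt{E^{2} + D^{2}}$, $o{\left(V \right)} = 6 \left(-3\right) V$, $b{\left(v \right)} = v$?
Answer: $\sqrt{-3427 + \sqrt{2665}} \approx 58.098 i$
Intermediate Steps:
$o{\left(V \right)} = - 18 V$
$X{\left(E,D \right)} = \sqrt{D^{2} + E^{2}}$
$\sqrt{-3427 + X{\left(b{\left(-8 \right)},\left(-19 + \left(2 - -2\right)\right) + o{\left(2 \right)} \right)}} = \sqrt{-3427 + \sqrt{\left(\left(-19 + \left(2 - -2\right)\right) - 36\right)^{2} + \left(-8\right)^{2}}} = \sqrt{-3427 + \sqrt{\left(\left(-19 + \left(2 + 2\right)\right) - 36\right)^{2} + 64}} = \sqrt{-3427 + \sqrt{\left(\left(-19 + 4\right) - 36\right)^{2} + 64}} = \sqrt{-3427 + \sqrt{\left(-15 - 36\right)^{2} + 64}} = \sqrt{-3427 + \sqrt{\left(-51\right)^{2} + 64}} = \sqrt{-3427 + \sqrt{2601 + 64}} = \sqrt{-3427 + \sqrt{2665}}$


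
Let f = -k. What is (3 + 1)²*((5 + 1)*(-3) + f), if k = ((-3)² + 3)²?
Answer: -2592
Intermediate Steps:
k = 144 (k = (9 + 3)² = 12² = 144)
f = -144 (f = -1*144 = -144)
(3 + 1)²*((5 + 1)*(-3) + f) = (3 + 1)²*((5 + 1)*(-3) - 144) = 4²*(6*(-3) - 144) = 16*(-18 - 144) = 16*(-162) = -2592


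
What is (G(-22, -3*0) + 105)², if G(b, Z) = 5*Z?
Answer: 11025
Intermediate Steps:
(G(-22, -3*0) + 105)² = (5*(-3*0) + 105)² = (5*0 + 105)² = (0 + 105)² = 105² = 11025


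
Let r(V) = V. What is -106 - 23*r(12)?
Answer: -382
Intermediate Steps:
-106 - 23*r(12) = -106 - 23*12 = -106 - 276 = -382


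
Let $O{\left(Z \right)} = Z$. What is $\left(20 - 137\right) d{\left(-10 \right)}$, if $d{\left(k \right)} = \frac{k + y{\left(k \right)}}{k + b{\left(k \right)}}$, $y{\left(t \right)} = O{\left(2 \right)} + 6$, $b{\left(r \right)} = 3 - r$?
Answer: $78$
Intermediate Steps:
$y{\left(t \right)} = 8$ ($y{\left(t \right)} = 2 + 6 = 8$)
$d{\left(k \right)} = \frac{8}{3} + \frac{k}{3}$ ($d{\left(k \right)} = \frac{k + 8}{k - \left(-3 + k\right)} = \frac{8 + k}{3} = \left(8 + k\right) \frac{1}{3} = \frac{8}{3} + \frac{k}{3}$)
$\left(20 - 137\right) d{\left(-10 \right)} = \left(20 - 137\right) \left(\frac{8}{3} + \frac{1}{3} \left(-10\right)\right) = - 117 \left(\frac{8}{3} - \frac{10}{3}\right) = \left(-117\right) \left(- \frac{2}{3}\right) = 78$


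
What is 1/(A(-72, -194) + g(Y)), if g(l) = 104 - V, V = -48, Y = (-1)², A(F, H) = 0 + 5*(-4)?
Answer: 1/132 ≈ 0.0075758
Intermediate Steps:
A(F, H) = -20 (A(F, H) = 0 - 20 = -20)
Y = 1
g(l) = 152 (g(l) = 104 - 1*(-48) = 104 + 48 = 152)
1/(A(-72, -194) + g(Y)) = 1/(-20 + 152) = 1/132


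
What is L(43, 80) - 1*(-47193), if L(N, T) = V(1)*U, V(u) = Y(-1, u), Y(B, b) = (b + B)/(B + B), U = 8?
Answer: 47193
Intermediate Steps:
Y(B, b) = (B + b)/(2*B) (Y(B, b) = (B + b)/((2*B)) = (B + b)*(1/(2*B)) = (B + b)/(2*B))
V(u) = ½ - u/2 (V(u) = (½)*(-1 + u)/(-1) = (½)*(-1)*(-1 + u) = ½ - u/2)
L(N, T) = 0 (L(N, T) = (½ - ½*1)*8 = (½ - ½)*8 = 0*8 = 0)
L(43, 80) - 1*(-47193) = 0 - 1*(-47193) = 0 + 47193 = 47193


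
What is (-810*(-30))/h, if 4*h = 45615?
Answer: 6480/3041 ≈ 2.1309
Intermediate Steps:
h = 45615/4 (h = (¼)*45615 = 45615/4 ≈ 11404.)
(-810*(-30))/h = (-810*(-30))/(45615/4) = 24300*(4/45615) = 6480/3041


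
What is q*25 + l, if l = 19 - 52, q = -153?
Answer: -3858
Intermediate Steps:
l = -33
q*25 + l = -153*25 - 33 = -3825 - 33 = -3858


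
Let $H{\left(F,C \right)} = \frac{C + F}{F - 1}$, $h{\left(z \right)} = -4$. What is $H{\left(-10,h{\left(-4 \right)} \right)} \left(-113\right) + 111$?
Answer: $- \frac{361}{11} \approx -32.818$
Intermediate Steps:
$H{\left(F,C \right)} = \frac{C + F}{-1 + F}$
$H{\left(-10,h{\left(-4 \right)} \right)} \left(-113\right) + 111 = \frac{-4 - 10}{-1 - 10} \left(-113\right) + 111 = \frac{1}{-11} \left(-14\right) \left(-113\right) + 111 = \left(- \frac{1}{11}\right) \left(-14\right) \left(-113\right) + 111 = \frac{14}{11} \left(-113\right) + 111 = - \frac{1582}{11} + 111 = - \frac{361}{11}$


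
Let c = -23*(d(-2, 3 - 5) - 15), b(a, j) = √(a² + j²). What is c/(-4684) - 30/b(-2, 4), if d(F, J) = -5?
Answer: -115/1171 - 3*√5 ≈ -6.8064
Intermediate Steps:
c = 460 (c = -23*(-5 - 15) = -23*(-20) = 460)
c/(-4684) - 30/b(-2, 4) = 460/(-4684) - 30/√((-2)² + 4²) = 460*(-1/4684) - 30/√(4 + 16) = -115/1171 - 30*√5/10 = -115/1171 - 3*√5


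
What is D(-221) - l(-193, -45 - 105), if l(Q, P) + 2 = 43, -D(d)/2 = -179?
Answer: 317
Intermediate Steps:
D(d) = 358 (D(d) = -2*(-179) = 358)
l(Q, P) = 41 (l(Q, P) = -2 + 43 = 41)
D(-221) - l(-193, -45 - 105) = 358 - 1*41 = 358 - 41 = 317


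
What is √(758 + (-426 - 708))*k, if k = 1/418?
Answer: I*√94/209 ≈ 0.046389*I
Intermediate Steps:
k = 1/418 ≈ 0.0023923
√(758 + (-426 - 708))*k = √(758 + (-426 - 708))*(1/418) = √(758 - 1134)*(1/418) = √(-376)*(1/418) = (2*I*√94)*(1/418) = I*√94/209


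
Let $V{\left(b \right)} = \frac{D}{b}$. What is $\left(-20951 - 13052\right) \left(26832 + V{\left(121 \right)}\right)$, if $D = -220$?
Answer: $- \frac{10035373396}{11} \approx -9.1231 \cdot 10^{8}$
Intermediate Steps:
$V{\left(b \right)} = - \frac{220}{b}$
$\left(-20951 - 13052\right) \left(26832 + V{\left(121 \right)}\right) = \left(-20951 - 13052\right) \left(26832 - \frac{220}{121}\right) = - 34003 \left(26832 - \frac{20}{11}\right) = \left(-34003\right) \frac{295132}{11} = - \frac{10035373396}{11}$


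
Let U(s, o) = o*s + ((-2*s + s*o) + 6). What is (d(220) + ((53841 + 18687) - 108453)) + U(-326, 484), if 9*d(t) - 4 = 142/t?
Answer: -347326139/990 ≈ -3.5083e+5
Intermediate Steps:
d(t) = 4/9 + 142/(9*t) (d(t) = 4/9 + (142/t)/9 = 4/9 + 142/(9*t))
U(s, o) = 6 - 2*s + 2*o*s (U(s, o) = o*s + ((-2*s + o*s) + 6) = o*s + (6 - 2*s + o*s) = 6 - 2*s + 2*o*s)
(d(220) + ((53841 + 18687) - 108453)) + U(-326, 484) = ((2/9)*(71 + 2*220)/220 + ((53841 + 18687) - 108453)) + (6 - 2*(-326) + 2*484*(-326)) = ((2/9)*(1/220)*(71 + 440) + (72528 - 108453)) + (6 + 652 - 315568) = ((2/9)*(1/220)*511 - 35925) - 314910 = (511/990 - 35925) - 314910 = -35565239/990 - 314910 = -347326139/990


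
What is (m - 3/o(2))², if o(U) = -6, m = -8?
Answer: 225/4 ≈ 56.250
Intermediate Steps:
(m - 3/o(2))² = (-8 - 3/(-6))² = (-8 - 3*(-⅙))² = (-8 + ½)² = (-15/2)² = 225/4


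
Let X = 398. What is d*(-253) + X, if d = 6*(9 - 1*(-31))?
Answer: -60322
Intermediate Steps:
d = 240 (d = 6*(9 + 31) = 6*40 = 240)
d*(-253) + X = 240*(-253) + 398 = -60720 + 398 = -60322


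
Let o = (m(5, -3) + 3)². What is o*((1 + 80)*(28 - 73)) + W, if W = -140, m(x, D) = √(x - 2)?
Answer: -43880 - 21870*√3 ≈ -81760.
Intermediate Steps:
m(x, D) = √(-2 + x)
o = (3 + √3)² (o = (√(-2 + 5) + 3)² = (√3 + 3)² = (3 + √3)² ≈ 22.392)
o*((1 + 80)*(28 - 73)) + W = (3 + √3)²*((1 + 80)*(28 - 73)) - 140 = (3 + √3)²*(81*(-45)) - 140 = (3 + √3)²*(-3645) - 140 = -3645*(3 + √3)² - 140 = -140 - 3645*(3 + √3)²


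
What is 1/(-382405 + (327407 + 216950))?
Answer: 1/161952 ≈ 6.1747e-6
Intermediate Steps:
1/(-382405 + (327407 + 216950)) = 1/(-382405 + 544357) = 1/161952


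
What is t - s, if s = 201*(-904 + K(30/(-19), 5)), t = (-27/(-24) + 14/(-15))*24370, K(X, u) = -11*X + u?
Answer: 41468381/228 ≈ 1.8188e+5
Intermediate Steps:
K(X, u) = u - 11*X
t = 56051/12 (t = (-27*(-1/24) + 14*(-1/15))*24370 = (9/8 - 14/15)*24370 = (23/120)*24370 = 56051/12 ≈ 4670.9)
s = -3366951/19 (s = 201*(-904 + (5 - 330/(-19))) = 201*(-904 + (5 - 330*(-1)/19)) = 201*(-904 + (5 - 11*(-30/19))) = 201*(-904 + (5 + 330/19)) = 201*(-904 + 425/19) = 201*(-16751/19) = -3366951/19 ≈ -1.7721e+5)
t - s = 56051/12 - 1*(-3366951/19) = 56051/12 + 3366951/19 = 41468381/228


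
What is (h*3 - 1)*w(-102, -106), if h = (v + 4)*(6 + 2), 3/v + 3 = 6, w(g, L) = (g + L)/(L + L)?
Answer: 6188/53 ≈ 116.75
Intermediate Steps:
w(g, L) = (L + g)/(2*L) (w(g, L) = (L + g)/((2*L)) = (L + g)*(1/(2*L)) = (L + g)/(2*L))
v = 1 (v = 3/(-3 + 6) = 3/3 = 3*(1/3) = 1)
h = 40 (h = (1 + 4)*(6 + 2) = 5*8 = 40)
(h*3 - 1)*w(-102, -106) = (40*3 - 1)*((1/2)*(-106 - 102)/(-106)) = (120 - 1)*((1/2)*(-1/106)*(-208)) = 119*(52/53) = 6188/53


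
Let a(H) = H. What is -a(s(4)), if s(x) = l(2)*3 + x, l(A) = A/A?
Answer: -7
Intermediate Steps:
l(A) = 1
s(x) = 3 + x (s(x) = 1*3 + x = 3 + x)
-a(s(4)) = -(3 + 4) = -1*7 = -7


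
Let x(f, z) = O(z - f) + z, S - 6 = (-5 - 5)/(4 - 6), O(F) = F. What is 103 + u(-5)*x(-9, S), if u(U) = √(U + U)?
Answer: 103 + 31*I*√10 ≈ 103.0 + 98.031*I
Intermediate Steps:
S = 11 (S = 6 + (-5 - 5)/(4 - 6) = 6 - 10/(-2) = 6 - 10*(-½) = 6 + 5 = 11)
u(U) = √2*√U (u(U) = √(2*U) = √2*√U)
x(f, z) = -f + 2*z (x(f, z) = (z - f) + z = -f + 2*z)
103 + u(-5)*x(-9, S) = 103 + (√2*√(-5))*(-1*(-9) + 2*11) = 103 + (√2*(I*√5))*(9 + 22) = 103 + (I*√10)*31 = 103 + 31*I*√10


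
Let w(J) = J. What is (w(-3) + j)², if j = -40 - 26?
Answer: 4761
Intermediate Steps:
j = -66
(w(-3) + j)² = (-3 - 66)² = (-69)² = 4761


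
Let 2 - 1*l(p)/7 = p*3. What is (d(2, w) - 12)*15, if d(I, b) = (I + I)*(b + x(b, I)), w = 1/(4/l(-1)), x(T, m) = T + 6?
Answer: 1230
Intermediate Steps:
l(p) = 14 - 21*p (l(p) = 14 - 7*p*3 = 14 - 21*p)
x(T, m) = 6 + T
w = 35/4 (w = 1/(4/(14 - 21*(-1))) = 1/(4/(14 + 21)) = 1/(4/35) = 35/4 ≈ 8.7500)
d(I, b) = 2*I*(6 + 2*b) (d(I, b) = (I + I)*(b + (6 + b)) = (2*I)*(6 + 2*b) = 2*I*(6 + 2*b))
(d(2, w) - 12)*15 = (4*2*(3 + 35/4) - 12)*15 = (4*2*(47/4) - 12)*15 = (94 - 12)*15 = 82*15 = 1230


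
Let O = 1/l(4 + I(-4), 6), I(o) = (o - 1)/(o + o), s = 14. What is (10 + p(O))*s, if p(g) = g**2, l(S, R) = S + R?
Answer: 1012396/7225 ≈ 140.12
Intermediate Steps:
I(o) = (-1 + o)/(2*o) (I(o) = (-1 + o)/((2*o)) = (-1 + o)*(1/(2*o)) = (-1 + o)/(2*o))
l(S, R) = R + S
O = 8/85 (O = 1/(6 + (4 + (1/2)*(-1 - 4)/(-4))) = 1/(6 + (4 + (1/2)*(-1/4)*(-5))) = 1/(6 + (4 + 5/8)) = 1/(6 + 37/8) = 1/(85/8) = 8/85 ≈ 0.094118)
(10 + p(O))*s = (10 + (8/85)**2)*14 = (10 + 64/7225)*14 = (72314/7225)*14 = 1012396/7225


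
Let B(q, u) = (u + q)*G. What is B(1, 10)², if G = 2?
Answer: 484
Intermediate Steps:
B(q, u) = 2*q + 2*u (B(q, u) = (u + q)*2 = (q + u)*2 = 2*q + 2*u)
B(1, 10)² = (2*1 + 2*10)² = (2 + 20)² = 22² = 484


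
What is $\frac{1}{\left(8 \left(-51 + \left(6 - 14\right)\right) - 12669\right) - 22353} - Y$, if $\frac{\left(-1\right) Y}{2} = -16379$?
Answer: $- \frac{1162712453}{35494} \approx -32758.0$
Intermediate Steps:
$Y = 32758$ ($Y = \left(-2\right) \left(-16379\right) = 32758$)
$\frac{1}{\left(8 \left(-51 + \left(6 - 14\right)\right) - 12669\right) - 22353} - Y = \frac{1}{\left(8 \left(-51 + \left(6 - 14\right)\right) - 12669\right) - 22353} - 32758 = \frac{1}{\left(8 \left(-51 - 8\right) - 12669\right) - 22353} - 32758 = \frac{1}{\left(8 \left(-59\right) - 12669\right) - 22353} - 32758 = \frac{1}{\left(-472 - 12669\right) - 22353} - 32758 = \frac{1}{-13141 - 22353} - 32758 = \frac{1}{-35494} - 32758 = - \frac{1}{35494} - 32758 = - \frac{1162712453}{35494}$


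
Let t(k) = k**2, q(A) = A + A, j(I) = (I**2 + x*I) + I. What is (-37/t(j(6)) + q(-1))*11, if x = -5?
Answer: -3575/144 ≈ -24.826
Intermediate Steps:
j(I) = I**2 - 4*I (j(I) = (I**2 - 5*I) + I = I**2 - 4*I)
q(A) = 2*A
(-37/t(j(6)) + q(-1))*11 = (-37*1/(36*(-4 + 6)**2) + 2*(-1))*11 = (-37/((6*2)**2) - 2)*11 = (-37/(12**2) - 2)*11 = (-37/144 - 2)*11 = -325/144*11 = -3575/144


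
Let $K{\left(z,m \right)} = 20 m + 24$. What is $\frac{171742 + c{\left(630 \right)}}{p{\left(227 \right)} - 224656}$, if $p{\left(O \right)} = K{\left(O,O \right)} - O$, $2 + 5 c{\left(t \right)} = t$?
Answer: $- \frac{859338}{1101595} \approx -0.78009$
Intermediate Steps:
$K{\left(z,m \right)} = 24 + 20 m$
$c{\left(t \right)} = - \frac{2}{5} + \frac{t}{5}$
$p{\left(O \right)} = 24 + 19 O$ ($p{\left(O \right)} = \left(24 + 20 O\right) - O = 24 + 19 O$)
$\frac{171742 + c{\left(630 \right)}}{p{\left(227 \right)} - 224656} = \frac{171742 + \left(- \frac{2}{5} + \frac{1}{5} \cdot 630\right)}{\left(24 + 19 \cdot 227\right) - 224656} = \frac{171742 + \left(- \frac{2}{5} + 126\right)}{\left(24 + 4313\right) - 224656} = \frac{171742 + \frac{628}{5}}{4337 - 224656} = \frac{859338}{5 \left(-220319\right)} = \frac{859338}{5} \left(- \frac{1}{220319}\right) = - \frac{859338}{1101595}$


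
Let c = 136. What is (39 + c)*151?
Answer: 26425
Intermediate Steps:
(39 + c)*151 = (39 + 136)*151 = 175*151 = 26425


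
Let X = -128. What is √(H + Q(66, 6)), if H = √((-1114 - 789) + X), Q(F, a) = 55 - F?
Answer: √(-11 + I*√2031) ≈ 4.2065 + 5.3568*I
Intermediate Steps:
H = I*√2031 (H = √((-1114 - 789) - 128) = √(-1903 - 128) = √(-2031) = I*√2031 ≈ 45.067*I)
√(H + Q(66, 6)) = √(I*√2031 + (55 - 1*66)) = √(I*√2031 + (55 - 66)) = √(I*√2031 - 11) = √(-11 + I*√2031)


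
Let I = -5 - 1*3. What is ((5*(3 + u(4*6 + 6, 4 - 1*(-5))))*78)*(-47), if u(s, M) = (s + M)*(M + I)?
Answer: -769860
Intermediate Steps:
I = -8 (I = -5 - 3 = -8)
u(s, M) = (-8 + M)*(M + s) (u(s, M) = (s + M)*(M - 8) = (M + s)*(-8 + M) = (-8 + M)*(M + s))
((5*(3 + u(4*6 + 6, 4 - 1*(-5))))*78)*(-47) = ((5*(3 + ((4 - 1*(-5))² - 8*(4 - 1*(-5)) - 8*(4*6 + 6) + (4 - 1*(-5))*(4*6 + 6))))*78)*(-47) = ((5*(3 + ((4 + 5)² - 8*(4 + 5) - 8*(24 + 6) + (4 + 5)*(24 + 6))))*78)*(-47) = ((5*(3 + (9² - 8*9 - 8*30 + 9*30)))*78)*(-47) = ((5*(3 + (81 - 72 - 240 + 270)))*78)*(-47) = ((5*(3 + 39))*78)*(-47) = ((5*42)*78)*(-47) = (210*78)*(-47) = 16380*(-47) = -769860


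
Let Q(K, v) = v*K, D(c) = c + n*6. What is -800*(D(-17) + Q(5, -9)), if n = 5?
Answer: 25600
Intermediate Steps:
D(c) = 30 + c (D(c) = c + 5*6 = c + 30 = 30 + c)
Q(K, v) = K*v
-800*(D(-17) + Q(5, -9)) = -800*((30 - 17) + 5*(-9)) = -800*(13 - 45) = -800*(-32) = 25600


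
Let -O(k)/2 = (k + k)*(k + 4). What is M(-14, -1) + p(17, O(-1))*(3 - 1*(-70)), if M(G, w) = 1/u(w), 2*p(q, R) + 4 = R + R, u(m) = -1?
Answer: 729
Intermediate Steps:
O(k) = -4*k*(4 + k) (O(k) = -2*(k + k)*(k + 4) = -2*2*k*(4 + k) = -4*k*(4 + k))
p(q, R) = -2 + R (p(q, R) = -2 + (R + R)/2 = -2 + (2*R)/2 = -2 + R)
M(G, w) = -1 (M(G, w) = 1/(-1) = -1)
M(-14, -1) + p(17, O(-1))*(3 - 1*(-70)) = -1 + (-2 - 4*(-1)*(4 - 1))*(3 - 1*(-70)) = -1 + (-2 - 4*(-1)*3)*(3 + 70) = -1 + (-2 + 12)*73 = -1 + 10*73 = -1 + 730 = 729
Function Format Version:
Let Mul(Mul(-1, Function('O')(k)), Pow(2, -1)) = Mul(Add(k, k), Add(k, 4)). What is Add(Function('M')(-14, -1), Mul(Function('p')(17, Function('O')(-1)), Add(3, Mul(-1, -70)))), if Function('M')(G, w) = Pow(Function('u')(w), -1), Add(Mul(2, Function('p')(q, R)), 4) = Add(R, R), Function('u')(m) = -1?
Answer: 729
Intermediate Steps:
Function('O')(k) = Mul(-4, k, Add(4, k)) (Function('O')(k) = Mul(-2, Mul(Add(k, k), Add(k, 4))) = Mul(-2, Mul(Mul(2, k), Add(4, k))) = Mul(-2, Mul(2, k, Add(4, k))) = Mul(-4, k, Add(4, k)))
Function('p')(q, R) = Add(-2, R) (Function('p')(q, R) = Add(-2, Mul(Rational(1, 2), Add(R, R))) = Add(-2, Mul(Rational(1, 2), Mul(2, R))) = Add(-2, R))
Function('M')(G, w) = -1 (Function('M')(G, w) = Pow(-1, -1) = -1)
Add(Function('M')(-14, -1), Mul(Function('p')(17, Function('O')(-1)), Add(3, Mul(-1, -70)))) = Add(-1, Mul(Add(-2, Mul(-4, -1, Add(4, -1))), Add(3, Mul(-1, -70)))) = Add(-1, Mul(Add(-2, Mul(-4, -1, 3)), Add(3, 70))) = Add(-1, Mul(Add(-2, 12), 73)) = Add(-1, Mul(10, 73)) = Add(-1, 730) = 729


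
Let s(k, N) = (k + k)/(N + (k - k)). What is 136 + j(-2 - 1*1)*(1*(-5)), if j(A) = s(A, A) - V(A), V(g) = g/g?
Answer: 131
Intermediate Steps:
V(g) = 1
s(k, N) = 2*k/N (s(k, N) = (2*k)/(N + 0) = (2*k)/N = 2*k/N)
j(A) = 1 (j(A) = 2*A/A - 1*1 = 2 - 1 = 1)
136 + j(-2 - 1*1)*(1*(-5)) = 136 + 1*(1*(-5)) = 136 + 1*(-5) = 136 - 5 = 131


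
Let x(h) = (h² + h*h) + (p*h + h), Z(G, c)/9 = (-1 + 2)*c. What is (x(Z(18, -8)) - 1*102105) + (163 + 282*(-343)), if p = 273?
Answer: -208028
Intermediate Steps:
Z(G, c) = 9*c (Z(G, c) = 9*((-1 + 2)*c) = 9*(1*c) = 9*c)
x(h) = 2*h² + 274*h (x(h) = (h² + h*h) + (273*h + h) = (h² + h²) + 274*h = 2*h² + 274*h)
(x(Z(18, -8)) - 1*102105) + (163 + 282*(-343)) = (2*(9*(-8))*(137 + 9*(-8)) - 1*102105) + (163 + 282*(-343)) = (2*(-72)*(137 - 72) - 102105) + (163 - 96726) = (2*(-72)*65 - 102105) - 96563 = (-9360 - 102105) - 96563 = -111465 - 96563 = -208028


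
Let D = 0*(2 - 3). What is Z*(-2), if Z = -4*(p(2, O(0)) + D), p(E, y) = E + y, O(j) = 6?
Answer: 64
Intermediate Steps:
D = 0 (D = 0*(-1) = 0)
Z = -32 (Z = -4*((2 + 6) + 0) = -4*(8 + 0) = -4*8 = -32)
Z*(-2) = -32*(-2) = 64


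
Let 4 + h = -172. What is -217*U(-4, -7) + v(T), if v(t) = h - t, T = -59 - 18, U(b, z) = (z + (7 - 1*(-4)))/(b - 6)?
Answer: -61/5 ≈ -12.200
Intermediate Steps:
h = -176 (h = -4 - 172 = -176)
U(b, z) = (11 + z)/(-6 + b) (U(b, z) = (z + (7 + 4))/(-6 + b) = (z + 11)/(-6 + b) = (11 + z)/(-6 + b))
T = -77
v(t) = -176 - t
-217*U(-4, -7) + v(T) = -217*(11 - 7)/(-6 - 4) + (-176 - 1*(-77)) = -217*4/(-10) + (-176 + 77) = -(-217)*4/10 - 99 = -217*(-2/5) - 99 = 434/5 - 99 = -61/5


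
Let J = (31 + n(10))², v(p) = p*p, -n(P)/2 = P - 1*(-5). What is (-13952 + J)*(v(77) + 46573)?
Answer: -732455402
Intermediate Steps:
n(P) = -10 - 2*P (n(P) = -2*(P - 1*(-5)) = -2*(P + 5) = -2*(5 + P) = -10 - 2*P)
v(p) = p²
J = 1 (J = (31 + (-10 - 2*10))² = (31 + (-10 - 20))² = (31 - 30)² = 1² = 1)
(-13952 + J)*(v(77) + 46573) = (-13952 + 1)*(77² + 46573) = -13951*(5929 + 46573) = -13951*52502 = -732455402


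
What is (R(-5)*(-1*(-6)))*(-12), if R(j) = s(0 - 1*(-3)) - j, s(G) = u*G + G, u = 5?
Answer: -1656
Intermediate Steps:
s(G) = 6*G (s(G) = 5*G + G = 6*G)
R(j) = 18 - j (R(j) = 6*(0 - 1*(-3)) - j = 6*(0 + 3) - j = 6*3 - j = 18 - j)
(R(-5)*(-1*(-6)))*(-12) = ((18 - 1*(-5))*(-1*(-6)))*(-12) = ((18 + 5)*6)*(-12) = (23*6)*(-12) = 138*(-12) = -1656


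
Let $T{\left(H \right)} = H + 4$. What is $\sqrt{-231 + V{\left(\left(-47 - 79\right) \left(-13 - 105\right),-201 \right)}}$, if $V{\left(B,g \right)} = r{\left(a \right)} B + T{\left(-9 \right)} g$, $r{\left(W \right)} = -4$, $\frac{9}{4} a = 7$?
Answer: $3 i \sqrt{6522} \approx 242.28 i$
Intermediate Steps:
$a = \frac{28}{9}$ ($a = \frac{4}{9} \cdot 7 = \frac{28}{9} \approx 3.1111$)
$T{\left(H \right)} = 4 + H$
$V{\left(B,g \right)} = - 5 g - 4 B$ ($V{\left(B,g \right)} = - 4 B + \left(4 - 9\right) g = - 4 B - 5 g = - 5 g - 4 B$)
$\sqrt{-231 + V{\left(\left(-47 - 79\right) \left(-13 - 105\right),-201 \right)}} = \sqrt{-231 - \left(-1005 + 4 \left(-47 - 79\right) \left(-13 - 105\right)\right)} = \sqrt{-231 + \left(1005 - 4 \left(\left(-126\right) \left(-118\right)\right)\right)} = \sqrt{-231 + \left(1005 - 59472\right)} = \sqrt{-231 - 58467} = \sqrt{-58698} = 3 i \sqrt{6522}$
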